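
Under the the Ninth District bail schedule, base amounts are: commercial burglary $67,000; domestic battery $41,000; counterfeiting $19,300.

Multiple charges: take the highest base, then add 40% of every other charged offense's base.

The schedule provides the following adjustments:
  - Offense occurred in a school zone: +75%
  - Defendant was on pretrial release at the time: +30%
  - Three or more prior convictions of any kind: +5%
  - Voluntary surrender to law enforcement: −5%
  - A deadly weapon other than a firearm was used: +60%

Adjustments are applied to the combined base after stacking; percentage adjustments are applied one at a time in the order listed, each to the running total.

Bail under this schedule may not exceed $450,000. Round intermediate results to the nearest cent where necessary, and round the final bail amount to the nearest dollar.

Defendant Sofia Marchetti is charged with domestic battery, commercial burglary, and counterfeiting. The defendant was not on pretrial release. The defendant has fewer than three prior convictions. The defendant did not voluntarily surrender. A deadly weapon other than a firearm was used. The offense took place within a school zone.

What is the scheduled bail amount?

Base amounts from the schedule: domestic battery $41,000; commercial burglary $67,000; counterfeiting $19,300.
Stacking rule: highest base plus 40% of each additional charge. Highest is commercial burglary at $67,000. Additional: $41,000 × 40% = $16,400; $19,300 × 40% = $7,720. Combined base = $67,000 + $24,120 = $91,120.
Offense occurred in a school zone (+75%): $91,120 × 1.75 = $159,460.
A deadly weapon other than a firearm was used (+60%): $159,460 × 1.6 = $255,136.
$255,136 is within the $450,000 maximum.

$255,136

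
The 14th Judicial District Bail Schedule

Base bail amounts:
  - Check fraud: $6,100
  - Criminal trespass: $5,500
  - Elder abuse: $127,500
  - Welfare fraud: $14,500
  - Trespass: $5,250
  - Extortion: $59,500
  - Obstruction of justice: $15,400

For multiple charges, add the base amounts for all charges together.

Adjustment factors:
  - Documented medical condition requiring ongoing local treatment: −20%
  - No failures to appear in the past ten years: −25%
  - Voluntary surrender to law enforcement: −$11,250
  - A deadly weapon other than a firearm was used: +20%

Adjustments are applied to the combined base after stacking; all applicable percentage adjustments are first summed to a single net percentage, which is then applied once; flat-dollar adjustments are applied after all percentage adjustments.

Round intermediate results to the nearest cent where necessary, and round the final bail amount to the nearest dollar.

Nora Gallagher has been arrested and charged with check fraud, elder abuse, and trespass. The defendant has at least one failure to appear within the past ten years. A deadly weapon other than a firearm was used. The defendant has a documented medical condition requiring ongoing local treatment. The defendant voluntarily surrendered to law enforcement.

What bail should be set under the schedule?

$127,600

Base amounts from the schedule: check fraud $6,100; elder abuse $127,500; trespass $5,250.
Stacking rule: sum of all bases. $6,100 + $127,500 + $5,250 = $138,850.
Net percentage adjustment: −20% +20% = +0%. $138,850 × 1 = $138,850.
Voluntary surrender to law enforcement (−$11,250 flat): $138,850 − $11,250 = $127,600.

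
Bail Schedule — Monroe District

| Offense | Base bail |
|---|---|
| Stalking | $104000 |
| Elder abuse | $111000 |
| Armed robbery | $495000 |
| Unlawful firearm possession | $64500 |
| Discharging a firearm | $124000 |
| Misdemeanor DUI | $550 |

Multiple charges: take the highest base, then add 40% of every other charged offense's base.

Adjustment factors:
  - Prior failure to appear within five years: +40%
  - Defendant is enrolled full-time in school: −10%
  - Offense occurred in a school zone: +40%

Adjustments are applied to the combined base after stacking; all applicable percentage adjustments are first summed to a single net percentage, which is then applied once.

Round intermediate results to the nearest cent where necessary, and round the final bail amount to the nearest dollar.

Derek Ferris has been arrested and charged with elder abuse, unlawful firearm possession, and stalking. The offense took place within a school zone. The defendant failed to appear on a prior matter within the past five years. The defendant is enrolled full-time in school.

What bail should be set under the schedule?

$303280

Base amounts from the schedule: elder abuse $111000; unlawful firearm possession $64500; stalking $104000.
Stacking rule: highest base plus 40% of each additional charge. Highest is elder abuse at $111000. Additional: $64500 × 40% = $25800; $104000 × 40% = $41600. Combined base = $111000 + $67400 = $178400.
Net percentage adjustment: +40% −10% +40% = +70%. $178400 × 1.7 = $303280.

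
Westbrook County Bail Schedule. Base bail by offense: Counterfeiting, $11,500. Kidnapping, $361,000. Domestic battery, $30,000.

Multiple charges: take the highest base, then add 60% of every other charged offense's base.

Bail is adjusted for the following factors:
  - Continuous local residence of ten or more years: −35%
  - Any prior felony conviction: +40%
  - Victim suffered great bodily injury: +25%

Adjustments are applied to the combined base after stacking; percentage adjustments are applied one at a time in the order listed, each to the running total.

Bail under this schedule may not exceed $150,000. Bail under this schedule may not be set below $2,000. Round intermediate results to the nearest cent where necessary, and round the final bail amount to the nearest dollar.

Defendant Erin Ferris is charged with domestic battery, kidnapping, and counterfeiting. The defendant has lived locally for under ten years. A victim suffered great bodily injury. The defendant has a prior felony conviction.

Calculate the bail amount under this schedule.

$150,000

Base amounts from the schedule: domestic battery $30,000; kidnapping $361,000; counterfeiting $11,500.
Stacking rule: highest base plus 60% of each additional charge. Highest is kidnapping at $361,000. Additional: $30,000 × 60% = $18,000; $11,500 × 60% = $6,900. Combined base = $361,000 + $24,900 = $385,900.
Any prior felony conviction (+40%): $385,900 × 1.4 = $540,260.
Victim suffered great bodily injury (+25%): $540,260 × 1.25 = $675,325.
Result $675,325 exceeds the maximum of $150,000; bail is capped at $150,000.
$150,000 is at or above the $2,000 minimum.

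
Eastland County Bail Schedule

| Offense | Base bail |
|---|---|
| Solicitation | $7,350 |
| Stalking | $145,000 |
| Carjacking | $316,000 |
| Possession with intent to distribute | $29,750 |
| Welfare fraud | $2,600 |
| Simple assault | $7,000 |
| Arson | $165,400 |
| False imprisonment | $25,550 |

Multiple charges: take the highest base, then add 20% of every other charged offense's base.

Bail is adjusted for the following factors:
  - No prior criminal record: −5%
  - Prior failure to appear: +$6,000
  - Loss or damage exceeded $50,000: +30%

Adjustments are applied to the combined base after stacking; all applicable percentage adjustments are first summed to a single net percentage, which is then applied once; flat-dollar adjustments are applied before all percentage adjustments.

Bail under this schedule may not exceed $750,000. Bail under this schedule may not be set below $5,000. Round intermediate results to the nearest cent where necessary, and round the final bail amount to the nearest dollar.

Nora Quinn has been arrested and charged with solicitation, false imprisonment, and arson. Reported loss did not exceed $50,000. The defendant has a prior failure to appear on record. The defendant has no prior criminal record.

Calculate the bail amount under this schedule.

Base amounts from the schedule: solicitation $7,350; false imprisonment $25,550; arson $165,400.
Stacking rule: highest base plus 20% of each additional charge. Highest is arson at $165,400. Additional: $7,350 × 20% = $1,470; $25,550 × 20% = $5,110. Combined base = $165,400 + $6,580 = $171,980.
Prior failure to appear (+$6,000 flat): $171,980 + $6,000 = $177,980.
No prior criminal record (−5%): $177,980 × 0.95 = $169,081.
$169,081 is within the $750,000 maximum.
$169,081 is at or above the $5,000 minimum.

$169,081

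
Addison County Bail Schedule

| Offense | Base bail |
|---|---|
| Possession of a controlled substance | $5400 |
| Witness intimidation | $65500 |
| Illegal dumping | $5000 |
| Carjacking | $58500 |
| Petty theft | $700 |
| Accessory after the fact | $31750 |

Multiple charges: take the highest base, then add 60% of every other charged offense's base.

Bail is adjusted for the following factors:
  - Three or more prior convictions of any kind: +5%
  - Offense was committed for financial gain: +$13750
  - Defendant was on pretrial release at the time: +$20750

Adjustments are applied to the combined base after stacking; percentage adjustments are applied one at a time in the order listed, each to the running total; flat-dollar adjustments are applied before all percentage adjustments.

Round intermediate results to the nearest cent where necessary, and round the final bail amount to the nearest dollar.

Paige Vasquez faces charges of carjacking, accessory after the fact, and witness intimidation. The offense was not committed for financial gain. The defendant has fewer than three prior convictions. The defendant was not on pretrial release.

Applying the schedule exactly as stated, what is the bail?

$119650

Base amounts from the schedule: carjacking $58500; accessory after the fact $31750; witness intimidation $65500.
Stacking rule: highest base plus 60% of each additional charge. Highest is witness intimidation at $65500. Additional: $58500 × 60% = $35100; $31750 × 60% = $19050. Combined base = $65500 + $54150 = $119650.
No adjustment factors apply to this defendant.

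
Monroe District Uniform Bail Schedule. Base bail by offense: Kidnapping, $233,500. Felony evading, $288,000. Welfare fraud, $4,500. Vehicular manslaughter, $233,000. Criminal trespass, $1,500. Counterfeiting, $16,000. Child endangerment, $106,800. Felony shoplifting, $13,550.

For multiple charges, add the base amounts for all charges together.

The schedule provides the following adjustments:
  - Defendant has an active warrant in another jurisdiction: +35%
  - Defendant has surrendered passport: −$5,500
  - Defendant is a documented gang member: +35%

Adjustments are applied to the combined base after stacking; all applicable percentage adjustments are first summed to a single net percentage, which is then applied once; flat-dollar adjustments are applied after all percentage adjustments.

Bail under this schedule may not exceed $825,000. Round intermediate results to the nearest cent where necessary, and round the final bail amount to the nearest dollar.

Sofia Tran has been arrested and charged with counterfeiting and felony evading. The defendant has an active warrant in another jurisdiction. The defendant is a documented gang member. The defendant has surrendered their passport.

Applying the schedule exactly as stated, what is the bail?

Base amounts from the schedule: counterfeiting $16,000; felony evading $288,000.
Stacking rule: sum of all bases. $16,000 + $288,000 = $304,000.
Net percentage adjustment: +35% +35% = +70%. $304,000 × 1.7 = $516,800.
Defendant has surrendered passport (−$5,500 flat): $516,800 − $5,500 = $511,300.
$511,300 is within the $825,000 maximum.

$511,300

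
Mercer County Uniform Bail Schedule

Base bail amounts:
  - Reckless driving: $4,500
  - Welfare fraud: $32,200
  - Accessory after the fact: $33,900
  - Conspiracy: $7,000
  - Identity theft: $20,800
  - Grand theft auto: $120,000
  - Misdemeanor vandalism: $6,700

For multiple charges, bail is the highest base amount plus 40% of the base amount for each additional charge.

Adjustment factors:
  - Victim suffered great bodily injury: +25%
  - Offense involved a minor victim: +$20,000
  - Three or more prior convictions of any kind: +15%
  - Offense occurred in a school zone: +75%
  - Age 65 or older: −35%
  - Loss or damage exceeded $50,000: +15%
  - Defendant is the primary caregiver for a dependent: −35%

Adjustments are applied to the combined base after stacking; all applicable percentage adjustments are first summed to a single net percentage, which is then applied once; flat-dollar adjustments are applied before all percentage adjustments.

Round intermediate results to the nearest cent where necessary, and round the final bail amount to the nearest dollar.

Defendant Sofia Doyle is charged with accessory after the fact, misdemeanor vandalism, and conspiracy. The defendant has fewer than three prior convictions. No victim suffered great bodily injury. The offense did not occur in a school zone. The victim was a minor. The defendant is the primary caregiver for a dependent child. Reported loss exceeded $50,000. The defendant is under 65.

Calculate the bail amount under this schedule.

Base amounts from the schedule: accessory after the fact $33,900; misdemeanor vandalism $6,700; conspiracy $7,000.
Stacking rule: highest base plus 40% of each additional charge. Highest is accessory after the fact at $33,900. Additional: $6,700 × 40% = $2,680; $7,000 × 40% = $2,800. Combined base = $33,900 + $5,480 = $39,380.
Offense involved a minor victim (+$20,000 flat): $39,380 + $20,000 = $59,380.
Net percentage adjustment: +15% −35% = −20%. $59,380 × 0.8 = $47,504.

$47,504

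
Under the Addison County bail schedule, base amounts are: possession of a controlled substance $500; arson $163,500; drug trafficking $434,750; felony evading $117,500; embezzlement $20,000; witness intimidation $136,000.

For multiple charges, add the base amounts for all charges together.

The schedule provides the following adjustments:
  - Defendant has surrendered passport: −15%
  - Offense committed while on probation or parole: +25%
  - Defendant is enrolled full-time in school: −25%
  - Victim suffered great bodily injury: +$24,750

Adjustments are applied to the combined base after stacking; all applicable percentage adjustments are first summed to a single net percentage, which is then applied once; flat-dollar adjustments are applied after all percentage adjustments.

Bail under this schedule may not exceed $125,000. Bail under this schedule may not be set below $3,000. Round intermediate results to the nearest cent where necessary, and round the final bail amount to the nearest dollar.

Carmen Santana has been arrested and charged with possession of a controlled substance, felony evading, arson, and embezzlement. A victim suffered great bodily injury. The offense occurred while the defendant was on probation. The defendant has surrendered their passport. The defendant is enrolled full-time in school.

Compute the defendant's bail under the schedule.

Base amounts from the schedule: possession of a controlled substance $500; felony evading $117,500; arson $163,500; embezzlement $20,000.
Stacking rule: sum of all bases. $500 + $117,500 + $163,500 + $20,000 = $301,500.
Net percentage adjustment: −15% +25% −25% = −15%. $301,500 × 0.85 = $256,275.
Victim suffered great bodily injury (+$24,750 flat): $256,275 + $24,750 = $281,025.
Result $281,025 exceeds the maximum of $125,000; bail is capped at $125,000.
$125,000 is at or above the $3,000 minimum.

$125,000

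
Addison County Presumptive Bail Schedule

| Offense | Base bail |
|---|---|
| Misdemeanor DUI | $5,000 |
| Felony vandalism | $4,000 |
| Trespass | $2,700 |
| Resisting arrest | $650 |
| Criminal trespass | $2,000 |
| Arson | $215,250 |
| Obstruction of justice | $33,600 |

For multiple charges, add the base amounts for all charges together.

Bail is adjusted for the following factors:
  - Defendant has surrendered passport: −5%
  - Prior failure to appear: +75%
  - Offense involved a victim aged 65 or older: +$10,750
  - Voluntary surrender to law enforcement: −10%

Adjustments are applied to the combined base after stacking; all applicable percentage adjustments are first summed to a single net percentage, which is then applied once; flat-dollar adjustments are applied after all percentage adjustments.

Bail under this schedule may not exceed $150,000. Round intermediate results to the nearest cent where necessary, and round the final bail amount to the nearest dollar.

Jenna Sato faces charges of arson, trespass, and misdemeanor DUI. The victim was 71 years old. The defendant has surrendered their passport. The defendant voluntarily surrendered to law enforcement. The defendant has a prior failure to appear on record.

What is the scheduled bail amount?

$150,000

Base amounts from the schedule: arson $215,250; trespass $2,700; misdemeanor DUI $5,000.
Stacking rule: sum of all bases. $215,250 + $2,700 + $5,000 = $222,950.
Net percentage adjustment: −5% +75% −10% = +60%. $222,950 × 1.6 = $356,720.
Offense involved a victim aged 65 or older (+$10,750 flat): $356,720 + $10,750 = $367,470.
Result $367,470 exceeds the maximum of $150,000; bail is capped at $150,000.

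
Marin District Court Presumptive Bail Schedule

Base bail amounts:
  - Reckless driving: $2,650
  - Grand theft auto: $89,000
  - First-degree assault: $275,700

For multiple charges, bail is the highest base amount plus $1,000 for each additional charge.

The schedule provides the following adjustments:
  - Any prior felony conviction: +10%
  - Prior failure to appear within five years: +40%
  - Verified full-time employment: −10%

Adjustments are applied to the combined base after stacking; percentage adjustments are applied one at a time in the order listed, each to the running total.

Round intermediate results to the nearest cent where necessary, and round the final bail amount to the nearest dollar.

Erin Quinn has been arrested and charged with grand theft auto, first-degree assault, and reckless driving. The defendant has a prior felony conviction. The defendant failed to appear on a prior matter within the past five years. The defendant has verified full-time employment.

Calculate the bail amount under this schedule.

$384,892

Base amounts from the schedule: grand theft auto $89,000; first-degree assault $275,700; reckless driving $2,650.
Stacking rule: highest base plus $1,000 per additional charge. Highest is first-degree assault at $275,700; 2 additional charges → +$2,000. Combined base = $277,700.
Any prior felony conviction (+10%): $277,700 × 1.1 = $305,470.
Prior failure to appear within five years (+40%): $305,470 × 1.4 = $427,658.
Verified full-time employment (−10%): $427,658 × 0.9 = $384,892.20.
Rounded to the nearest dollar: $384,892.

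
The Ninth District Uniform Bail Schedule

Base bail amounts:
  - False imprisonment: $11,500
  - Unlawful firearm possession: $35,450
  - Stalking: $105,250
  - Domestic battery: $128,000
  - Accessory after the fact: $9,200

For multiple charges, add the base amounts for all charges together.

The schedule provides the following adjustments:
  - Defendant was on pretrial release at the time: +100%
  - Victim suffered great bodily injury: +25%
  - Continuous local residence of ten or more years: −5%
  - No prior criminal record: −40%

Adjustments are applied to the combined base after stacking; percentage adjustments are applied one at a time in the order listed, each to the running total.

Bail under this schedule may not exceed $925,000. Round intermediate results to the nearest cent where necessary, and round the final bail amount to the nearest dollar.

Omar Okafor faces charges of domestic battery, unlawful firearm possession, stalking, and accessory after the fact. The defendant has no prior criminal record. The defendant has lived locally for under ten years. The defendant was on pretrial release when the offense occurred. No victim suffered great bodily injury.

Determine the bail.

Base amounts from the schedule: domestic battery $128,000; unlawful firearm possession $35,450; stalking $105,250; accessory after the fact $9,200.
Stacking rule: sum of all bases. $128,000 + $35,450 + $105,250 + $9,200 = $277,900.
Defendant was on pretrial release at the time (+100%): $277,900 × 2 = $555,800.
No prior criminal record (−40%): $555,800 × 0.6 = $333,480.
$333,480 is within the $925,000 maximum.

$333,480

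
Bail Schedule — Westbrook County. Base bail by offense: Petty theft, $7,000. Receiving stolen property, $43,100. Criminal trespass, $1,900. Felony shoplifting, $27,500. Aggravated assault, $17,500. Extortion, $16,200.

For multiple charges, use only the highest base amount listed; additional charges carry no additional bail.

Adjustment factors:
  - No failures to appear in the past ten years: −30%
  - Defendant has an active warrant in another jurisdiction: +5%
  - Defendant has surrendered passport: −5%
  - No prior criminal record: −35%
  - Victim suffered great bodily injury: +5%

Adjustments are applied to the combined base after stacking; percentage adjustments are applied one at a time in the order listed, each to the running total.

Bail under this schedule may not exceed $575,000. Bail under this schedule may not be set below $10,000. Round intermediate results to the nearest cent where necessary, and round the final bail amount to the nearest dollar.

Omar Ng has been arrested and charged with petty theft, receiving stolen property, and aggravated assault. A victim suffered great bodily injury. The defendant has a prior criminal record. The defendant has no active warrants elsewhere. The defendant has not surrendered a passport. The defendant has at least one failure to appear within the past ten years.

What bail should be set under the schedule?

Base amounts from the schedule: petty theft $7,000; receiving stolen property $43,100; aggravated assault $17,500.
Stacking rule: use the highest base only. Highest is receiving stolen property at $43,100. Combined base = $43,100.
Victim suffered great bodily injury (+5%): $43,100 × 1.05 = $45,255.
$45,255 is within the $575,000 maximum.
$45,255 is at or above the $10,000 minimum.

$45,255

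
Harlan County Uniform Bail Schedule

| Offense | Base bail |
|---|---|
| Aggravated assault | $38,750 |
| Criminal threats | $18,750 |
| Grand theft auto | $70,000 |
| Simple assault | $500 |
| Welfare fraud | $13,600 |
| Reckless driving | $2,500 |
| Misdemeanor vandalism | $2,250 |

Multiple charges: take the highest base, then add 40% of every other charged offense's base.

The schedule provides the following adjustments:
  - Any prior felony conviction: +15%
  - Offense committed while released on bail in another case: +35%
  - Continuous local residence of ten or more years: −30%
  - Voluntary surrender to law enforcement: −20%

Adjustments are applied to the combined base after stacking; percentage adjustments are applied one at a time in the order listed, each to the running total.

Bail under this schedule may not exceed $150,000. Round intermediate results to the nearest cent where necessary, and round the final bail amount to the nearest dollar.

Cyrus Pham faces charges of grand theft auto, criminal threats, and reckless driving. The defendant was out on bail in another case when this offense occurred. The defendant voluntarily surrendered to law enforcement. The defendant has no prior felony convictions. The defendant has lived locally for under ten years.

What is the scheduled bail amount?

Base amounts from the schedule: grand theft auto $70,000; criminal threats $18,750; reckless driving $2,500.
Stacking rule: highest base plus 40% of each additional charge. Highest is grand theft auto at $70,000. Additional: $18,750 × 40% = $7,500; $2,500 × 40% = $1,000. Combined base = $70,000 + $8,500 = $78,500.
Offense committed while released on bail in another case (+35%): $78,500 × 1.35 = $105,975.
Voluntary surrender to law enforcement (−20%): $105,975 × 0.8 = $84,780.
$84,780 is within the $150,000 maximum.

$84,780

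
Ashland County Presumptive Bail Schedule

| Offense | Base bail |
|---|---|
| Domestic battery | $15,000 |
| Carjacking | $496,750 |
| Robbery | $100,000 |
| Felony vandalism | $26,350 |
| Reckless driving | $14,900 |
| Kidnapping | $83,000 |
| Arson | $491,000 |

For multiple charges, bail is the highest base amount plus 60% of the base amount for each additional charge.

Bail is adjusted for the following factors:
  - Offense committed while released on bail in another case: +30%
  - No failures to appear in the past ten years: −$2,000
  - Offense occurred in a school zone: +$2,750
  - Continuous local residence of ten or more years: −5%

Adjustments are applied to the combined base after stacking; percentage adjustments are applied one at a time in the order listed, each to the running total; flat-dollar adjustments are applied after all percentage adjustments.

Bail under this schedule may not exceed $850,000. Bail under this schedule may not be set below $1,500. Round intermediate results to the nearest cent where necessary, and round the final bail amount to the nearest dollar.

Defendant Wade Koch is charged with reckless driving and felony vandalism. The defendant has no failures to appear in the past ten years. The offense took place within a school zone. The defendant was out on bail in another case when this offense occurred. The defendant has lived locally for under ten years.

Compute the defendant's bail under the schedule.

Base amounts from the schedule: reckless driving $14,900; felony vandalism $26,350.
Stacking rule: highest base plus 60% of each additional charge. Highest is felony vandalism at $26,350. Additional: $14,900 × 60% = $8,940. Combined base = $26,350 + $8,940 = $35,290.
Offense committed while released on bail in another case (+30%): $35,290 × 1.3 = $45,877.
No failures to appear in the past ten years (−$2,000 flat): $45,877 − $2,000 = $43,877.
Offense occurred in a school zone (+$2,750 flat): $43,877 + $2,750 = $46,627.
$46,627 is within the $850,000 maximum.
$46,627 is at or above the $1,500 minimum.

$46,627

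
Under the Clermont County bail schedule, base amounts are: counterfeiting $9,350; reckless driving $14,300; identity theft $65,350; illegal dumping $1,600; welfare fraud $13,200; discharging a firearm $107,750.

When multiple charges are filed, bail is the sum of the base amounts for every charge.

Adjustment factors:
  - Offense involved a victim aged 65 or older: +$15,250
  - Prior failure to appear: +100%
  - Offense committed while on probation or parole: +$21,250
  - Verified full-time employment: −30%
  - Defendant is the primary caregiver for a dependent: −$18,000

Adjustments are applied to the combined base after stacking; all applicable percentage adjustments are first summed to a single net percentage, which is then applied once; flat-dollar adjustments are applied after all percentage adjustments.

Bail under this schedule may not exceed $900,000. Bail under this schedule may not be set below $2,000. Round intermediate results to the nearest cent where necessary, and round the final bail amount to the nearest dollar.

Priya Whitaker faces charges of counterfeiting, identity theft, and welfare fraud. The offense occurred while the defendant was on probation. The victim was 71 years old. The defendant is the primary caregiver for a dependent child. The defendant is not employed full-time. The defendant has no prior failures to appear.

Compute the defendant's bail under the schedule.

Base amounts from the schedule: counterfeiting $9,350; identity theft $65,350; welfare fraud $13,200.
Stacking rule: sum of all bases. $9,350 + $65,350 + $13,200 = $87,900.
Offense involved a victim aged 65 or older (+$15,250 flat): $87,900 + $15,250 = $103,150.
Offense committed while on probation or parole (+$21,250 flat): $103,150 + $21,250 = $124,400.
Defendant is the primary caregiver for a dependent (−$18,000 flat): $124,400 − $18,000 = $106,400.
$106,400 is within the $900,000 maximum.
$106,400 is at or above the $2,000 minimum.

$106,400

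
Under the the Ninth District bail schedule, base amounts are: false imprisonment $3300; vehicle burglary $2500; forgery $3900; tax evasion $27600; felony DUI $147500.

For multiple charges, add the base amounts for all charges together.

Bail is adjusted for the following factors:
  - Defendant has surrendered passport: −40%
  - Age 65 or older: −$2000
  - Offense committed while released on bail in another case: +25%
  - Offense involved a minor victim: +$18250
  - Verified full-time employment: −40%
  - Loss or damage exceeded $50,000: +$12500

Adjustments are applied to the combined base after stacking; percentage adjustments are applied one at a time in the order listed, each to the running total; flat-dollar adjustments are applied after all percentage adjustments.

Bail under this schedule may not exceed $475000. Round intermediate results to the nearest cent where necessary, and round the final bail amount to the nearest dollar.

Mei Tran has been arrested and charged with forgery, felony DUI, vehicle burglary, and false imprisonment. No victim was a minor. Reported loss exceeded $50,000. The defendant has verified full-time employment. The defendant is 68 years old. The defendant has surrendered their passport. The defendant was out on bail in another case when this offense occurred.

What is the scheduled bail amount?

$81240

Base amounts from the schedule: forgery $3900; felony DUI $147500; vehicle burglary $2500; false imprisonment $3300.
Stacking rule: sum of all bases. $3900 + $147500 + $2500 + $3300 = $157200.
Defendant has surrendered passport (−40%): $157200 × 0.6 = $94320.
Offense committed while released on bail in another case (+25%): $94320 × 1.25 = $117900.
Verified full-time employment (−40%): $117900 × 0.6 = $70740.
Age 65 or older (−$2000 flat): $70740 − $2000 = $68740.
Loss or damage exceeded $50,000 (+$12500 flat): $68740 + $12500 = $81240.
$81240 is within the $475000 maximum.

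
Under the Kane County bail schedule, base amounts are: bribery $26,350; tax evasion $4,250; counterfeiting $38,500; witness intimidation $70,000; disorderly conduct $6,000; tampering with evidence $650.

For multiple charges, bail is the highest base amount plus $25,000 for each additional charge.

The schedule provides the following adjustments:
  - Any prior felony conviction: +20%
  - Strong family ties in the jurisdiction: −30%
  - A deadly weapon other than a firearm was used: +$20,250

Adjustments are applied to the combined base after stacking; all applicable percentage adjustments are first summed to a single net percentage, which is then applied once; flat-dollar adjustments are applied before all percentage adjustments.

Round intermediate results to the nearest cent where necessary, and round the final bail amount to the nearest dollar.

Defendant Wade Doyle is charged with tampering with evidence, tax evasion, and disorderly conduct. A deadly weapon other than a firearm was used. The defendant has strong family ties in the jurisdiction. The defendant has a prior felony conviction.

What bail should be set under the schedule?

$68,625

Base amounts from the schedule: tampering with evidence $650; tax evasion $4,250; disorderly conduct $6,000.
Stacking rule: highest base plus $25,000 per additional charge. Highest is disorderly conduct at $6,000; 2 additional charges → +$50,000. Combined base = $56,000.
A deadly weapon other than a firearm was used (+$20,250 flat): $56,000 + $20,250 = $76,250.
Net percentage adjustment: +20% −30% = −10%. $76,250 × 0.9 = $68,625.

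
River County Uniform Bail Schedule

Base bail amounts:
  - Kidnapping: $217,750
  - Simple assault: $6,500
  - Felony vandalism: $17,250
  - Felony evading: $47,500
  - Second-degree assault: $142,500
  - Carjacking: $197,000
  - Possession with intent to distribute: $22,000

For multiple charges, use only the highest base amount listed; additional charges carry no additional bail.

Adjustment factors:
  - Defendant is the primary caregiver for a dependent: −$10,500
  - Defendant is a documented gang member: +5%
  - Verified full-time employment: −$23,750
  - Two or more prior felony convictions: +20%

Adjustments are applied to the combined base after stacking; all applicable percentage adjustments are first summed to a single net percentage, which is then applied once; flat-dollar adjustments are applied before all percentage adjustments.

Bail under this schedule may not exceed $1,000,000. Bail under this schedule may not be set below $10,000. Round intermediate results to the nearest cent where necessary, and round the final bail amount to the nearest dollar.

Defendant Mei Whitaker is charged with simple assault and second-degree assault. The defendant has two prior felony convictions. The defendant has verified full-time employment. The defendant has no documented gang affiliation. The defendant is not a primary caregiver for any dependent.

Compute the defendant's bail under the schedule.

Base amounts from the schedule: simple assault $6,500; second-degree assault $142,500.
Stacking rule: use the highest base only. Highest is second-degree assault at $142,500. Combined base = $142,500.
Verified full-time employment (−$23,750 flat): $142,500 − $23,750 = $118,750.
Two or more prior felony convictions (+20%): $118,750 × 1.2 = $142,500.
$142,500 is within the $1,000,000 maximum.
$142,500 is at or above the $10,000 minimum.

$142,500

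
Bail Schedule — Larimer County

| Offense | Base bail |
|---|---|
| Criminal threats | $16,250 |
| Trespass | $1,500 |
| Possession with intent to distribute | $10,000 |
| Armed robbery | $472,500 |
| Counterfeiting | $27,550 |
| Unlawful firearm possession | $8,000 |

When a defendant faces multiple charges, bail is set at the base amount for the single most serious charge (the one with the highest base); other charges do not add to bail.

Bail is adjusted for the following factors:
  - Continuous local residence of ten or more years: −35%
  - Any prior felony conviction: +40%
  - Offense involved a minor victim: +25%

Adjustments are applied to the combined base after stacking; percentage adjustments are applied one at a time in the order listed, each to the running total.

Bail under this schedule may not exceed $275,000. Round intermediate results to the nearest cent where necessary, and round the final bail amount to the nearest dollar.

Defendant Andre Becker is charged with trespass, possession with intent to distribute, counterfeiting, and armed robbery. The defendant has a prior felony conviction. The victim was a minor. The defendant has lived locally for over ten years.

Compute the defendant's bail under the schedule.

Base amounts from the schedule: trespass $1,500; possession with intent to distribute $10,000; counterfeiting $27,550; armed robbery $472,500.
Stacking rule: use the highest base only. Highest is armed robbery at $472,500. Combined base = $472,500.
Continuous local residence of ten or more years (−35%): $472,500 × 0.65 = $307,125.
Any prior felony conviction (+40%): $307,125 × 1.4 = $429,975.
Offense involved a minor victim (+25%): $429,975 × 1.25 = $537,468.75.
Result $537,468.75 exceeds the maximum of $275,000; bail is capped at $275,000.

$275,000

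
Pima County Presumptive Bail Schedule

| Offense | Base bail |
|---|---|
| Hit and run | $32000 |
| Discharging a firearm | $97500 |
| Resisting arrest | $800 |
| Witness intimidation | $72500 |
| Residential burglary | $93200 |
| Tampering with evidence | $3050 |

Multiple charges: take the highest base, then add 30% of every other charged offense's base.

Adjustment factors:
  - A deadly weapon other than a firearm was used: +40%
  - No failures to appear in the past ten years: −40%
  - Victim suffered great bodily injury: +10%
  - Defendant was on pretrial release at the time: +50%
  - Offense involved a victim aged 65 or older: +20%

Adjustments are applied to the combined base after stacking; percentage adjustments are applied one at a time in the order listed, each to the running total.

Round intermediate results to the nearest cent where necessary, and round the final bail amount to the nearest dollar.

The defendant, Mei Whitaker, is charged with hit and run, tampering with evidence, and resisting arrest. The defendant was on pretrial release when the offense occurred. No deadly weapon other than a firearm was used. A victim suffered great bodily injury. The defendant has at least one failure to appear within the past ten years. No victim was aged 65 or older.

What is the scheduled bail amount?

$54706

Base amounts from the schedule: hit and run $32000; tampering with evidence $3050; resisting arrest $800.
Stacking rule: highest base plus 30% of each additional charge. Highest is hit and run at $32000. Additional: $3050 × 30% = $915; $800 × 30% = $240. Combined base = $32000 + $1155 = $33155.
Victim suffered great bodily injury (+10%): $33155 × 1.1 = $36470.50.
Defendant was on pretrial release at the time (+50%): $36470.50 × 1.5 = $54705.75.
Rounded to the nearest dollar: $54706.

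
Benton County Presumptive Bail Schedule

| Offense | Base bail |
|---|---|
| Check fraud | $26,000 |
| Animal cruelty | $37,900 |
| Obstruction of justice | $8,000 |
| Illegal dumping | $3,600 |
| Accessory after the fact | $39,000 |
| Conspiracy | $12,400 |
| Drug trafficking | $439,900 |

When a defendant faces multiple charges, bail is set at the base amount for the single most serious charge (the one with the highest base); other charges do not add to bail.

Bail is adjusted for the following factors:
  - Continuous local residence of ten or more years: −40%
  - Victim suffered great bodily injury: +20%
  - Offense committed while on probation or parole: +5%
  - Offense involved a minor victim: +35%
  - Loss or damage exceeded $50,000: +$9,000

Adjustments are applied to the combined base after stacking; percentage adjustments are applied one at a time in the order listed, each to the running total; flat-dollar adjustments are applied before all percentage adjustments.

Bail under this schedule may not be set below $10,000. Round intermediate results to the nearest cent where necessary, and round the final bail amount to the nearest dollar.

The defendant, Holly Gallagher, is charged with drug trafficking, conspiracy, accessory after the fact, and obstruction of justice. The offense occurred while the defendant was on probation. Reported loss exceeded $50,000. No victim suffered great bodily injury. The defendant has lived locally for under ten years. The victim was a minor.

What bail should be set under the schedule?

$636,316

Base amounts from the schedule: drug trafficking $439,900; conspiracy $12,400; accessory after the fact $39,000; obstruction of justice $8,000.
Stacking rule: use the highest base only. Highest is drug trafficking at $439,900. Combined base = $439,900.
Loss or damage exceeded $50,000 (+$9,000 flat): $439,900 + $9,000 = $448,900.
Offense committed while on probation or parole (+5%): $448,900 × 1.05 = $471,345.
Offense involved a minor victim (+35%): $471,345 × 1.35 = $636,315.75.
$636,315.75 is at or above the $10,000 minimum.
Rounded to the nearest dollar: $636,316.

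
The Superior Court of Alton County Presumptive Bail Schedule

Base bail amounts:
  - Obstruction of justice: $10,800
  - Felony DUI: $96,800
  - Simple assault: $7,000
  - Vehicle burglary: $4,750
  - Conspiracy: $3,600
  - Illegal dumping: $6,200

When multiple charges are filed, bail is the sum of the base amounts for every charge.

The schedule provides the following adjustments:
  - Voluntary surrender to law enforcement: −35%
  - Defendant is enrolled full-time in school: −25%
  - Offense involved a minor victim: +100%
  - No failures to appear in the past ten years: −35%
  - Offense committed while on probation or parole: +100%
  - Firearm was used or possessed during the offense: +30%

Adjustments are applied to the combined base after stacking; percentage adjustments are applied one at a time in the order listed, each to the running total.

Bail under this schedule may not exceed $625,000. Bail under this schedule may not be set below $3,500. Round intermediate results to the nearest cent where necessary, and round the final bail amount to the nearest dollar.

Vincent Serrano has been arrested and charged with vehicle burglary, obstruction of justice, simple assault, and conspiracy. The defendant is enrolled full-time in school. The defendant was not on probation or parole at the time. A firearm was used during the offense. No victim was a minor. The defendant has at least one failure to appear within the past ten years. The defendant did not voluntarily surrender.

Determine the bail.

$25,496

Base amounts from the schedule: vehicle burglary $4,750; obstruction of justice $10,800; simple assault $7,000; conspiracy $3,600.
Stacking rule: sum of all bases. $4,750 + $10,800 + $7,000 + $3,600 = $26,150.
Defendant is enrolled full-time in school (−25%): $26,150 × 0.75 = $19,612.50.
Firearm was used or possessed during the offense (+30%): $19,612.50 × 1.3 = $25,496.25.
$25,496.25 is within the $625,000 maximum.
$25,496.25 is at or above the $3,500 minimum.
Rounded to the nearest dollar: $25,496.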